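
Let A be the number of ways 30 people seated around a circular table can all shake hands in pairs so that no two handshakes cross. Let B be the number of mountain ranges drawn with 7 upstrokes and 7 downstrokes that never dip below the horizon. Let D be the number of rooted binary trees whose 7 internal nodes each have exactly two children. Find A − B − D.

With 30 = 2·15 people, non-crossing handshake pairings are non-crossing perfect matchings on a circle, counted by C_15. So A = C_15 = 9694845.
Paths of 7 up- and 7 down-steps that never dip below the axis are Dyck paths; their count is C_7. So B = C_7 = 429.
Full binary trees with n internal nodes are counted by C_n; here n = 7. So D = C_7 = 429.
A − B − D = 9694845 − 429 − 429 = 9693987.

9693987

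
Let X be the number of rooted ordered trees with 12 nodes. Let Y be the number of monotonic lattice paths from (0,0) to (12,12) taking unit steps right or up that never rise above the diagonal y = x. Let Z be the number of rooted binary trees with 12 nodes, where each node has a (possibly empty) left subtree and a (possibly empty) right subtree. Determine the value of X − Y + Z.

58786

A rooted plane tree on 12 nodes has 11 edges, and such trees are counted by C_11. So X = C_11 = 58786.
Monotone paths in an n×n grid that stay weakly below the diagonal are counted by C_n; here n = 12. So Y = C_12 = 208012.
There are C_n binary search tree shapes on n keys; with n = 12 that is C_12. So Z = C_12 = 208012.
X − Y + Z = 58786 − 208012 + 208012 = 58786.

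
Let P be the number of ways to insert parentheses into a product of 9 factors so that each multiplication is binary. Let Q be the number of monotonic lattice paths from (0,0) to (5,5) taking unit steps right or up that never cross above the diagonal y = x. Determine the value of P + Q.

Ways to associate a product of 9 factors correspond to binary trees on 9 leaves, so the count is C_8. So P = C_8 = 1430.
Monotone paths in an n×n grid that stay weakly below the diagonal are counted by C_n; here n = 5. So Q = C_5 = 42.
P + Q = 1430 + 42 = 1472.

1472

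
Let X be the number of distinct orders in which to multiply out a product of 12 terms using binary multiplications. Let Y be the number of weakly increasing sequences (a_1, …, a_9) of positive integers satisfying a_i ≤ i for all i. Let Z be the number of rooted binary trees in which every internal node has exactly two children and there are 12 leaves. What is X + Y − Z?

4862

Parenthesizations of m factors correspond to full binary trees with m leaves, counted by C_{m−1}; m = 12 gives C_11. So X = C_11 = 58786.
Weakly increasing sequences with a_i ≤ i biject with Dyck paths of semilength 9, so there are C_9. So Y = C_9 = 4862.
Full binary trees with 12 leaves have 12−1 = 11 internal nodes, so there are C_11 of them. So Z = C_11 = 58786.
X + Y − Z = 58786 + 4862 − 58786 = 4862.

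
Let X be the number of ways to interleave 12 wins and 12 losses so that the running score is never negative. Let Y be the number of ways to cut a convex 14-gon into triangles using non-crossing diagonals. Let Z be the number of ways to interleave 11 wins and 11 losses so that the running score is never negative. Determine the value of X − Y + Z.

58786

Reading a vote for the leader as '(' and for the other as ')' turns such a sequence into a balanced string of 12 pairs, so the count is C_12. So X = C_12 = 208012.
Triangulations of a convex m-gon are counted by C_{m−2}; with m = 14 this is C_12. So Y = C_12 = 208012.
Reading a vote for the leader as '(' and for the other as ')' turns such a sequence into a balanced string of 11 pairs, so the count is C_11. So Z = C_11 = 58786.
X − Y + Z = 208012 − 208012 + 58786 = 58786.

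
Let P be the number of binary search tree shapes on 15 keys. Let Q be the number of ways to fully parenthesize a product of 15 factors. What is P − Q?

There are C_n binary search tree shapes on n keys; with n = 15 that is C_15. So P = C_15 = 9694845.
Parenthesizations of m factors correspond to full binary trees with m leaves, counted by C_{m−1}; m = 15 gives C_14. So Q = C_14 = 2674440.
P − Q = 9694845 − 2674440 = 7020405.

7020405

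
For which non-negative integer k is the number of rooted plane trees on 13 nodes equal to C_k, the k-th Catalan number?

12

A rooted plane tree on 13 nodes has 12 edges, and such trees are counted by C_12.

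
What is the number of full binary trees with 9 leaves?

A full binary tree with L leaves has L−1 internal nodes and is counted by C_{L−1}; L = 9 gives C_8.
C_8 = 1430.

1430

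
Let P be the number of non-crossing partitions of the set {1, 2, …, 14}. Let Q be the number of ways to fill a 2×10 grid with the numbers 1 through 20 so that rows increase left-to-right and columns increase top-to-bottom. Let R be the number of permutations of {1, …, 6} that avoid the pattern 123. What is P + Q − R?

Non-crossing partitions of an n-element set are counted by C_n; here n = 14. So P = C_14 = 2674440.
By the hook-length formula (or a Dyck-path bijection), SYT of shape 2×10 number C_10. So Q = C_10 = 16796.
For any fixed pattern of length 3, the pattern-avoiding permutations of [6] number C_6. So R = C_6 = 132.
P + Q − R = 2674440 + 16796 − 132 = 2691104.

2691104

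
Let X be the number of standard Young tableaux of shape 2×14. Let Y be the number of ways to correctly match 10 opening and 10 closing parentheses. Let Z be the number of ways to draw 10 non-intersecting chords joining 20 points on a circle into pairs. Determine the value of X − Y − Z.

Standard Young tableaux of shape 2×n are counted by C_n; here n = 14. So X = C_14 = 2674440.
Balanced strings of n pairs of brackets are counted by C_n; here n = 10. So Y = C_10 = 16796.
Pairing 20 circle points by 10 non-crossing chords gives C_10 matchings. So Z = C_10 = 16796.
X − Y − Z = 2674440 − 16796 − 16796 = 2640848.

2640848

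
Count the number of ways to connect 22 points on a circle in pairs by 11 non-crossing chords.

58786

Pairing 22 circle points by 11 non-crossing chords gives C_11 matchings.
C_11 = C_10 · 2(2·10+1)/(10+2) = 16796 · 42/12 = 58786.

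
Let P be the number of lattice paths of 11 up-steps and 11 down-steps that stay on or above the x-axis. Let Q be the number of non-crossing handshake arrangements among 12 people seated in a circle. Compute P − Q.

Paths of 11 up- and 11 down-steps that never dip below the axis are Dyck paths; their count is C_11. So P = C_11 = 58786.
Non-crossing handshake pairings of 2n people are counted by C_n; 12 people gives n = 6. So Q = C_6 = 132.
P − Q = 58786 − 132 = 58654.

58654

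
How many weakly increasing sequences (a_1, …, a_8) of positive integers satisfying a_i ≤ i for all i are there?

1430

Such sub-staircase sequences of length n are counted by C_n; here n = 8.
C_8 = C(16,8)/9 = 12870/9 = 1430.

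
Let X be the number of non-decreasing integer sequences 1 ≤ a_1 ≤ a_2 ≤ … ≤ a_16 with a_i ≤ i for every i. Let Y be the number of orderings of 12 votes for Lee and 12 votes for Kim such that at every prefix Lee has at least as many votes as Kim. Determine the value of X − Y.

35149658

Weakly increasing sequences with a_i ≤ i biject with Dyck paths of semilength 16, so there are C_16. So X = C_16 = 35357670.
Reading a vote for the leader as '(' and for the other as ')' turns such a sequence into a balanced string of 12 pairs, so the count is C_12. So Y = C_12 = 208012.
X − Y = 35357670 − 208012 = 35149658.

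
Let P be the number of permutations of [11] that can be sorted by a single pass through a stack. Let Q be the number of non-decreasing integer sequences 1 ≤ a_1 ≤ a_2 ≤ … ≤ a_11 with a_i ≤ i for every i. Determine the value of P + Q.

By Knuth's characterisation, the stack-sortable permutations of length 11 are the 231-avoiders, numbering C_11. So P = C_11 = 58786.
Such sub-staircase sequences of length n are counted by C_n; here n = 11. So Q = C_11 = 58786.
P + Q = 58786 + 58786 = 117572.

117572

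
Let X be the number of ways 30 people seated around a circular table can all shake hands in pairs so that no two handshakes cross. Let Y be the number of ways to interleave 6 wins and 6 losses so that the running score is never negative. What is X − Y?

9694713

Non-crossing handshake pairings of 2n people are counted by C_n; 30 people gives n = 15. So X = C_15 = 9694845.
Ballot sequences with n votes each where one side never trails are Dyck words, counted by C_n; here n = 6. So Y = C_6 = 132.
X − Y = 9694845 − 132 = 9694713.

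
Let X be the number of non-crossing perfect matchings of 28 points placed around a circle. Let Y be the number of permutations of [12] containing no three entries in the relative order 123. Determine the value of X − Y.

Pairing 28 circle points by 14 non-crossing chords gives C_14 matchings. So X = C_14 = 2674440.
For any fixed pattern of length 3, the pattern-avoiding permutations of [12] number C_12. So Y = C_12 = 208012.
X − Y = 2674440 − 208012 = 2466428.

2466428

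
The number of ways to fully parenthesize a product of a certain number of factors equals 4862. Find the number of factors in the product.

Parenthesizations of m factors are counted by C_{m−1}; 4862 = C_9.
So the index is 9, and the number of factors is 9 + 1 = 10.

10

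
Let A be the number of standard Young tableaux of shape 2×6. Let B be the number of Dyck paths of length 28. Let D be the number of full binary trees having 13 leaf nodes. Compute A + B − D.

By the hook-length formula (or a Dyck-path bijection), SYT of shape 2×6 number C_6. So A = C_6 = 132.
A Dyck path with 14 up-steps and 14 down-steps has semilength 14, so there are C_14 of them. So B = C_14 = 2674440.
A full binary tree with L leaves has L−1 internal nodes and is counted by C_{L−1}; L = 13 gives C_12. So D = C_12 = 208012.
A + B − D = 132 + 2674440 − 208012 = 2466560.

2466560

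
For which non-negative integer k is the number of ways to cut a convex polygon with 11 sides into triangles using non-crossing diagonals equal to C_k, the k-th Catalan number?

Triangulations of a convex m-gon are counted by C_{m−2}; with m = 11 this is C_9.

9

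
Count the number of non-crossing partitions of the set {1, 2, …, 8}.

1430

Non-crossing partitions of an n-element set are counted by C_n; here n = 8.
C_8 = 1430.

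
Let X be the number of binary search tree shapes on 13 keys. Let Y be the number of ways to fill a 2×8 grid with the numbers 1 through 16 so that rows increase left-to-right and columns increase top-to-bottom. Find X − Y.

741470

There are C_n binary search tree shapes on n keys; with n = 13 that is C_13. So X = C_13 = 742900.
Standard Young tableaux of shape 2×n are counted by C_n; here n = 8. So Y = C_8 = 1430.
X − Y = 742900 − 1430 = 741470.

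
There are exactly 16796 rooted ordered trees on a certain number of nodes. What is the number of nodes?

Rooted ordered trees on m nodes are counted by C_{m−1}; 16796 = C_10.
So the index is 10, and the number of nodes is 10 + 1 = 11.

11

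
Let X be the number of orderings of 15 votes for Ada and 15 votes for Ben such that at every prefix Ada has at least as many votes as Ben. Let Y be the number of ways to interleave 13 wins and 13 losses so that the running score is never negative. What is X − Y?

Ballot sequences with n votes each where one side never trails are Dyck words, counted by C_n; here n = 15. So X = C_15 = 9694845.
Reading a vote for the leader as '(' and for the other as ')' turns such a sequence into a balanced string of 13 pairs, so the count is C_13. So Y = C_13 = 742900.
X − Y = 9694845 − 742900 = 8951945.

8951945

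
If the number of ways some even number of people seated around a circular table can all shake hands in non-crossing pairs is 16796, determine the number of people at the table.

20

Non-crossing handshake pairings of 2n people are counted by C_n, and C_10 = 16796.
So n = 10, and there are 2n = 20 people.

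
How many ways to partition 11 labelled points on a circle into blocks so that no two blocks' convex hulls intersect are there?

Non-crossing partitions of an n-element set are counted by C_n; here n = 11.
C_11 = 58786.

58786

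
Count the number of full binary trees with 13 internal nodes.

Full binary trees with n internal nodes are counted by C_n; here n = 13.
C_13 = 742900.

742900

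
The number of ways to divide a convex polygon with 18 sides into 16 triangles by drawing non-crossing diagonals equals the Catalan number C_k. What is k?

16

The number of triangulations of an 18-gon is the Catalan number C_16 (index = sides − 2).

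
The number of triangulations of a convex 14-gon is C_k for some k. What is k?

12

Triangulations of a convex m-gon are counted by C_{m−2}; with m = 14 this is C_12.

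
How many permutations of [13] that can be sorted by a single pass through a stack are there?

Stack-sortable permutations are exactly the 231-avoiding ones, counted by C_n; here n = 13.
C_13 = C(26,13)/14 = 10400600/14 = 742900.

742900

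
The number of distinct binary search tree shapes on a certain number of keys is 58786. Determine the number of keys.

11

Binary search tree shapes on n keys are counted by C_n. The Catalan number equal to 58786 is C_11.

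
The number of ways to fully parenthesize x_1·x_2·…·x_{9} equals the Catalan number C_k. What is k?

8

Ways to associate a product of 9 factors correspond to binary trees on 9 leaves, so the count is C_8.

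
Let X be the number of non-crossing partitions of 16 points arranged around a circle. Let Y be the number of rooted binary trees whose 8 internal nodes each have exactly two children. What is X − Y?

The non-crossing partitions of [16] form a lattice of size C_16. So X = C_16 = 35357670.
Full binary trees with n internal nodes are counted by C_n; here n = 8. So Y = C_8 = 1430.
X − Y = 35357670 − 1430 = 35356240.

35356240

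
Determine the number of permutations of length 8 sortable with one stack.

1430

By Knuth's characterisation, the stack-sortable permutations of length 8 are the 231-avoiders, numbering C_8.
C_8 = C(16,8)/9 = 12870/9 = 1430.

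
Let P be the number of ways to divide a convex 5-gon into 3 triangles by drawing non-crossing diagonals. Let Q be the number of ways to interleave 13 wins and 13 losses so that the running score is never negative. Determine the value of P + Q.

742905

The number of triangulations of a 5-gon is the Catalan number C_3 (index = sides − 2). So P = C_3 = 5.
Ballot sequences with n votes each where one side never trails are Dyck words, counted by C_n; here n = 13. So Q = C_13 = 742900.
P + Q = 5 + 742900 = 742905.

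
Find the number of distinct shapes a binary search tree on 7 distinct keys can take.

429

There are C_n binary search tree shapes on n keys; with n = 7 that is C_7.
C_7 = C_6 · 2(2·6+1)/(6+2) = 132 · 26/8 = 429.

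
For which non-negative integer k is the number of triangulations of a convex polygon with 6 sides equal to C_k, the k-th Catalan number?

The number of triangulations of a 6-gon is the Catalan number C_4 (index = sides − 2).

4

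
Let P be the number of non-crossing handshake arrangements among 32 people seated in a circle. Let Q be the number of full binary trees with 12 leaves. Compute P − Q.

Non-crossing handshake pairings of 2n people are counted by C_n; 32 people gives n = 16. So P = C_16 = 35357670.
A full binary tree with L leaves has L−1 internal nodes and is counted by C_{L−1}; L = 12 gives C_11. So Q = C_11 = 58786.
P − Q = 35357670 − 58786 = 35298884.

35298884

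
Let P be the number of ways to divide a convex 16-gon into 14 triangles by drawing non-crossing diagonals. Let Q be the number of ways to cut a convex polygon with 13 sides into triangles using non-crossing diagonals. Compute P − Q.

The number of triangulations of a 16-gon is the Catalan number C_14 (index = sides − 2). So P = C_14 = 2674440.
Triangulations of a convex m-gon are counted by C_{m−2}; with m = 13 this is C_11. So Q = C_11 = 58786.
P − Q = 2674440 − 58786 = 2615654.

2615654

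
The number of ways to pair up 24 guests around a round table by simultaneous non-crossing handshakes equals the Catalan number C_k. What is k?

12

Non-crossing handshake pairings of 2n people are counted by C_n; 24 people gives n = 12.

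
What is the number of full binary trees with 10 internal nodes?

16796

Full binary trees with n internal nodes are counted by C_n; here n = 10.
C_10 = C(20,10)/11 = 184756/11 = 16796.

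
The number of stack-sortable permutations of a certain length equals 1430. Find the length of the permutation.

Stack-sortable permutations of [n] are counted by C_n, and C_8 = 1430.

8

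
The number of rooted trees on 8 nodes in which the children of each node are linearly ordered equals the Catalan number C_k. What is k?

Rooted ordered (plane) trees on m nodes have m−1 edges and are counted by C_{m−1}; m = 8 gives C_7.

7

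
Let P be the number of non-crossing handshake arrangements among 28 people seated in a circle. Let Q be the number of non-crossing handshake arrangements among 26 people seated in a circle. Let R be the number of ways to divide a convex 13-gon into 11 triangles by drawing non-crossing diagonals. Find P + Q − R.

3358554

Non-crossing handshake pairings of 2n people are counted by C_n; 28 people gives n = 14. So P = C_14 = 2674440.
Non-crossing handshake pairings of 2n people are counted by C_n; 26 people gives n = 13. So Q = C_13 = 742900.
A convex 13-gon is triangulated into 11 triangles, and the number of such triangulations is the Catalan number C_{13−2} = C_11. So R = C_11 = 58786.
P + Q − R = 2674440 + 742900 − 58786 = 3358554.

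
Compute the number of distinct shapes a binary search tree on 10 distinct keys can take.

Rooted binary trees with 10 nodes (each child slot possibly empty) number C_10.
C_10 = C(20,10)/11 = 184756/11 = 16796.

16796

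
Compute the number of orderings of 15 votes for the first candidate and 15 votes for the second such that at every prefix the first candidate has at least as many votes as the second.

Reading a vote for the leader as '(' and for the other as ')' turns such a sequence into a balanced string of 15 pairs, so the count is C_15.
C_15 = C_14 · 2(2·14+1)/(14+2) = 2674440 · 58/16 = 9694845.

9694845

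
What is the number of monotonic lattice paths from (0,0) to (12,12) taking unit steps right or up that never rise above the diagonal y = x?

Monotone paths in an n×n grid that stay weakly below the diagonal are counted by C_n; here n = 12.
C_12 = C_11 · 2(2·11+1)/(11+2) = 58786 · 46/13 = 208012.

208012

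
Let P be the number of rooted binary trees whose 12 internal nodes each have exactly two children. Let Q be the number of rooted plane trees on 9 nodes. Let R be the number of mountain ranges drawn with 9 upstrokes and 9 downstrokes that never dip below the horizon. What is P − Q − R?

201720

The number of full binary trees on 12 internal nodes is the Catalan number C_12. So P = C_12 = 208012.
Rooted ordered (plane) trees on m nodes have m−1 edges and are counted by C_{m−1}; m = 9 gives C_8. So Q = C_8 = 1430.
Paths of 9 up- and 9 down-steps that never dip below the axis are Dyck paths; their count is C_9. So R = C_9 = 4862.
P − Q − R = 208012 − 1430 − 4862 = 201720.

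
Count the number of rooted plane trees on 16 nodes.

9694845

Rooted ordered (plane) trees on m nodes have m−1 edges and are counted by C_{m−1}; m = 16 gives C_15.
C_15 = C(30,15)/16 = 155117520/16 = 9694845.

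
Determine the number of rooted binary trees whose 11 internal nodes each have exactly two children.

Full binary trees with n internal nodes are counted by C_n; here n = 11.
C_11 = C_10 · 2(2·10+1)/(10+2) = 16796 · 42/12 = 58786.

58786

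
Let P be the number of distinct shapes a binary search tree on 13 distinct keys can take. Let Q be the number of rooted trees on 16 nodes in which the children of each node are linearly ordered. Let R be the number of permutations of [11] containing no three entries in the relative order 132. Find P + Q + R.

10496531

There are C_n binary search tree shapes on n keys; with n = 13 that is C_13. So P = C_13 = 742900.
Rooted ordered (plane) trees on m nodes have m−1 edges and are counted by C_{m−1}; m = 16 gives C_15. So Q = C_15 = 9694845.
Permutations of [n] avoiding any single length-3 pattern are counted by C_n; here n = 11. So R = C_11 = 58786.
P + Q + R = 742900 + 9694845 + 58786 = 10496531.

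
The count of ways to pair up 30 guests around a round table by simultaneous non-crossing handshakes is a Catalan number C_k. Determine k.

Non-crossing handshake pairings of 2n people are counted by C_n; 30 people gives n = 15.

15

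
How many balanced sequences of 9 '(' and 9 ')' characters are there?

With 9 pairs the number of balanced bracket strings is the Catalan number C_9.
C_9 = C(18,9)/10 = 48620/10 = 4862.

4862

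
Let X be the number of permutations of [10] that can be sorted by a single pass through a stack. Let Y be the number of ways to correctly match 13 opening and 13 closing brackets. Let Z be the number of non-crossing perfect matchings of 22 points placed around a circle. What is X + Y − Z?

700910

By Knuth's characterisation, the stack-sortable permutations of length 10 are the 231-avoiders, numbering C_10. So X = C_10 = 16796.
A balanced arrangement of 13 bracket pairs is a Dyck word of semilength 13, so the count is C_13. So Y = C_13 = 742900.
Non-crossing perfect matchings of 2n points on a circle are counted by C_n; with 22 points, n = 11. So Z = C_11 = 58786.
X + Y − Z = 16796 + 742900 − 58786 = 700910.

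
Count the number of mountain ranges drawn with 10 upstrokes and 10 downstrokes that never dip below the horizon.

Dyck paths of semilength n (length 2n) are counted by C_n; here n = 10.
C_10 = C_9 · 2(2·9+1)/(9+2) = 4862 · 38/11 = 16796.

16796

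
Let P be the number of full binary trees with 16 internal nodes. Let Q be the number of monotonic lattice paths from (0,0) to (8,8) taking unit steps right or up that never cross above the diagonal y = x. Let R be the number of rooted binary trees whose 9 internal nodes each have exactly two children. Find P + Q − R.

The number of full binary trees on 16 internal nodes is the Catalan number C_16. So P = C_16 = 35357670.
Monotone paths in an n×n grid that stay weakly below the diagonal are counted by C_n; here n = 8. So Q = C_8 = 1430.
The number of full binary trees on 9 internal nodes is the Catalan number C_9. So R = C_9 = 4862.
P + Q − R = 35357670 + 1430 − 4862 = 35354238.

35354238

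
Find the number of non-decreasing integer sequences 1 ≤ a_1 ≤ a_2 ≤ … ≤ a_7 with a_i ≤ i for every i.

Weakly increasing sequences with a_i ≤ i biject with Dyck paths of semilength 7, so there are C_7.
C_7 = 429.

429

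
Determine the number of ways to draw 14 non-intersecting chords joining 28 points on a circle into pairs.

2674440

Non-crossing perfect matchings of 2n points on a circle are counted by C_n; with 28 points, n = 14.
C_14 = C(28,14)/15 = 40116600/15 = 2674440.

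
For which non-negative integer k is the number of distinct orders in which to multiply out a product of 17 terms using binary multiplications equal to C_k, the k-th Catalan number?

16

Ways to associate a product of 17 factors correspond to binary trees on 17 leaves, so the count is C_16.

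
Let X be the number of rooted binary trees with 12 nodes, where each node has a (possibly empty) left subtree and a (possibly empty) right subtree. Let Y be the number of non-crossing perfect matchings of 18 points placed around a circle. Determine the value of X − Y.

203150

There are C_n binary search tree shapes on n keys; with n = 12 that is C_12. So X = C_12 = 208012.
Non-crossing perfect matchings of 2n points on a circle are counted by C_n; with 18 points, n = 9. So Y = C_9 = 4862.
X − Y = 208012 − 4862 = 203150.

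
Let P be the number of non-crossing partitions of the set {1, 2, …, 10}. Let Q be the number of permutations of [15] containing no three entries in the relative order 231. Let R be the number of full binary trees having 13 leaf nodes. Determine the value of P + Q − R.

Non-crossing partitions of an n-element set are counted by C_n; here n = 10. So P = C_10 = 16796.
Permutations of [n] avoiding any single length-3 pattern are counted by C_n; here n = 15. So Q = C_15 = 9694845.
Full binary trees with 13 leaves have 13−1 = 12 internal nodes, so there are C_12 of them. So R = C_12 = 208012.
P + Q − R = 16796 + 9694845 − 208012 = 9503629.

9503629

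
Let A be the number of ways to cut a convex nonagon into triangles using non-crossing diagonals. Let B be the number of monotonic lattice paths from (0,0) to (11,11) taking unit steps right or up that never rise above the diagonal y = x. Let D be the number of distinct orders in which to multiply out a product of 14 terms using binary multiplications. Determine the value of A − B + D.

684543

A convex 9-gon is triangulated into 7 triangles, and the number of such triangulations is the Catalan number C_{9−2} = C_7. So A = C_7 = 429.
Monotone paths in an n×n grid that stay weakly below the diagonal are counted by C_n; here n = 11. So B = C_11 = 58786.
Bracketing 14 factors into binary products is counted by C_{14−1} = C_13. So D = C_13 = 742900.
A − B + D = 429 − 58786 + 742900 = 684543.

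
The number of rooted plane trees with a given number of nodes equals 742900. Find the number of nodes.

14

Rooted ordered trees on m nodes are counted by C_{m−1}. The Catalan number equal to 742900 is C_13.
So the index is 13, and the number of nodes is 13 + 1 = 14.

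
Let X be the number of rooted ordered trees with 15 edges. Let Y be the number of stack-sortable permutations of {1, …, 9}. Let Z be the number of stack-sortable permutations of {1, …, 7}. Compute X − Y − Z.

Rooted ordered trees with n edges are counted by C_n; here n = 15. So X = C_15 = 9694845.
By Knuth's characterisation, the stack-sortable permutations of length 9 are the 231-avoiders, numbering C_9. So Y = C_9 = 4862.
Stack-sortable permutations are exactly the 231-avoiding ones, counted by C_n; here n = 7. So Z = C_7 = 429.
X − Y − Z = 9694845 − 4862 − 429 = 9689554.

9689554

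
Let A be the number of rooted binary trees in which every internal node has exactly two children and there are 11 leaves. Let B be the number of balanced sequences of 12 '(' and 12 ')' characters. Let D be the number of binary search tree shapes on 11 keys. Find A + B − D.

A full binary tree with L leaves has L−1 internal nodes and is counted by C_{L−1}; L = 11 gives C_10. So A = C_10 = 16796.
Balanced strings of n pairs of brackets are counted by C_n; here n = 12. So B = C_12 = 208012.
Binary trees (left/right distinguished) on n nodes are counted by C_n; here n = 11. So D = C_11 = 58786.
A + B − D = 16796 + 208012 − 58786 = 166022.

166022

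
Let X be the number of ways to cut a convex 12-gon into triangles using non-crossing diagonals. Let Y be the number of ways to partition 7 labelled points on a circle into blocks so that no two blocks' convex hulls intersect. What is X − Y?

16367

Triangulations of a convex m-gon are counted by C_{m−2}; with m = 12 this is C_10. So X = C_10 = 16796.
Non-crossing partitions of an n-element set are counted by C_n; here n = 7. So Y = C_7 = 429.
X − Y = 16796 − 429 = 16367.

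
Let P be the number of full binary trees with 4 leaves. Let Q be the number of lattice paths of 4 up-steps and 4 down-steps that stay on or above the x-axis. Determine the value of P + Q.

19

Full binary trees with 4 leaves have 4−1 = 3 internal nodes, so there are C_3 of them. So P = C_3 = 5.
A Dyck path with 4 up-steps and 4 down-steps has semilength 4, so there are C_4 of them. So Q = C_4 = 14.
P + Q = 5 + 14 = 19.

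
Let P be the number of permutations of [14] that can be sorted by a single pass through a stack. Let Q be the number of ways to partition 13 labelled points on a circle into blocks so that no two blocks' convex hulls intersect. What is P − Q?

Stack-sortable permutations are exactly the 231-avoiding ones, counted by C_n; here n = 14. So P = C_14 = 2674440.
The non-crossing partitions of [13] form a lattice of size C_13. So Q = C_13 = 742900.
P − Q = 2674440 − 742900 = 1931540.

1931540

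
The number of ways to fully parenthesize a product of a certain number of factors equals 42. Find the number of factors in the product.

6

Parenthesizations of m factors are counted by C_{m−1}. Since C_5 = 42, the index is 5.
So the index is 5, and the number of factors is 5 + 1 = 6.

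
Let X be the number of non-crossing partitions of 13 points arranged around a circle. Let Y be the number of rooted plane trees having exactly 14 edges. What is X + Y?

The non-crossing partitions of [13] form a lattice of size C_13. So X = C_13 = 742900.
A rooted plane tree with 14 edges has 15 nodes, and the count is C_14. So Y = C_14 = 2674440.
X + Y = 742900 + 2674440 = 3417340.

3417340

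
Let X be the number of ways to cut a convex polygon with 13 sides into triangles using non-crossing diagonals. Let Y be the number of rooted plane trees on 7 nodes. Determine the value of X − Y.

A convex 13-gon is triangulated into 11 triangles, and the number of such triangulations is the Catalan number C_{13−2} = C_11. So X = C_11 = 58786.
Rooted ordered (plane) trees on m nodes have m−1 edges and are counted by C_{m−1}; m = 7 gives C_6. So Y = C_6 = 132.
X − Y = 58786 − 132 = 58654.

58654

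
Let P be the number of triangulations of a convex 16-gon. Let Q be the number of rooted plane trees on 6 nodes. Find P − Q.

2674398

A convex 16-gon is triangulated into 14 triangles, and the number of such triangulations is the Catalan number C_{16−2} = C_14. So P = C_14 = 2674440.
Rooted ordered (plane) trees on m nodes have m−1 edges and are counted by C_{m−1}; m = 6 gives C_5. So Q = C_5 = 42.
P − Q = 2674440 − 42 = 2674398.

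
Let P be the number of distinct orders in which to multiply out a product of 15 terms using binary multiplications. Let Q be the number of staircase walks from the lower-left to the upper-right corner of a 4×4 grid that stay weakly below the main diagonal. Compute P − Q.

Bracketing 15 factors into binary products is counted by C_{15−1} = C_14. So P = C_14 = 2674440.
Sub-diagonal monotone paths from (0,0) to (4,4) biject with Dyck paths of semilength 4, giving C_4. So Q = C_4 = 14.
P − Q = 2674440 − 14 = 2674426.

2674426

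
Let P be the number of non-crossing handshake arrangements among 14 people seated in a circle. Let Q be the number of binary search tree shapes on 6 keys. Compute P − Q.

297

With 14 = 2·7 people, non-crossing handshake pairings are non-crossing perfect matchings on a circle, counted by C_7. So P = C_7 = 429.
Rooted binary trees with 6 nodes (each child slot possibly empty) number C_6. So Q = C_6 = 132.
P − Q = 429 − 132 = 297.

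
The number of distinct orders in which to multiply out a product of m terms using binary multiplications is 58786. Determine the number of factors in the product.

12

Parenthesizations of m factors are counted by C_{m−1}. The Catalan number equal to 58786 is C_11.
So the index is 11, and the number of factors is 11 + 1 = 12.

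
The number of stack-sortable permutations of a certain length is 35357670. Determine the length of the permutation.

Stack-sortable permutations of [n] are counted by C_n; 35357670 = C_16.

16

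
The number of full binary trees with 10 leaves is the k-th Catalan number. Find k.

9

A full binary tree with L leaves has L−1 internal nodes and is counted by C_{L−1}; L = 10 gives C_9.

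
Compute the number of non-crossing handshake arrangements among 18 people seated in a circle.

4862

With 18 = 2·9 people, non-crossing handshake pairings are non-crossing perfect matchings on a circle, counted by C_9.
C_9 = C(18,9)/10 = 48620/10 = 4862.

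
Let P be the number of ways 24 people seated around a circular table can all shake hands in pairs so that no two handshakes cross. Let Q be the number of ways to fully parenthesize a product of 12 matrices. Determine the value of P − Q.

With 24 = 2·12 people, non-crossing handshake pairings are non-crossing perfect matchings on a circle, counted by C_12. So P = C_12 = 208012.
Bracketing 12 factors into binary products is counted by C_{12−1} = C_11. So Q = C_11 = 58786.
P − Q = 208012 − 58786 = 149226.

149226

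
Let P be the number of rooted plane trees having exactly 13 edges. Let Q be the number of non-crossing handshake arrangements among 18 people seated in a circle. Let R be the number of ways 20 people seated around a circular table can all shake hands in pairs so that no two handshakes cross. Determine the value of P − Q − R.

721242

Rooted ordered trees with n edges are counted by C_n; here n = 13. So P = C_13 = 742900.
Non-crossing handshake pairings of 2n people are counted by C_n; 18 people gives n = 9. So Q = C_9 = 4862.
Non-crossing handshake pairings of 2n people are counted by C_n; 20 people gives n = 10. So R = C_10 = 16796.
P − Q − R = 742900 − 4862 − 16796 = 721242.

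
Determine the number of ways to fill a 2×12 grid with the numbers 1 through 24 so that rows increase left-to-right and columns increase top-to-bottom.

By the hook-length formula (or a Dyck-path bijection), SYT of shape 2×12 number C_12.
C_12 = C_11 · 2(2·11+1)/(11+2) = 58786 · 46/13 = 208012.

208012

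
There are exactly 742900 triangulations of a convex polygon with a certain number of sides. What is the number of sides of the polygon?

Triangulations of a convex m-gon are counted by C_{m−2}; 742900 = C_13.
So m − 2 = 13, giving m = 15 sides.

15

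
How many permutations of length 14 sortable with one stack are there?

Stack-sortable permutations are exactly the 231-avoiding ones, counted by C_n; here n = 14.
C_14 = C(28,14)/15 = 40116600/15 = 2674440.

2674440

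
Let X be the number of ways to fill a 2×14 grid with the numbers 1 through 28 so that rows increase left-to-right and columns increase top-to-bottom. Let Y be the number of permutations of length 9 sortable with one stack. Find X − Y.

Standard Young tableaux of shape 2×n are counted by C_n; here n = 14. So X = C_14 = 2674440.
Stack-sortable permutations are exactly the 231-avoiding ones, counted by C_n; here n = 9. So Y = C_9 = 4862.
X − Y = 2674440 − 4862 = 2669578.

2669578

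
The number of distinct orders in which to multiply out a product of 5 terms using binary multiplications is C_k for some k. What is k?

Bracketing 5 factors into binary products is counted by C_{5−1} = C_4.

4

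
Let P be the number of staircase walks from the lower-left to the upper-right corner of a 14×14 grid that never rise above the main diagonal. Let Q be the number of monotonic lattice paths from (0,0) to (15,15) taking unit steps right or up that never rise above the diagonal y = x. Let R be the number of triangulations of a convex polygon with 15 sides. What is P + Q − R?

Monotone paths in an n×n grid that stay weakly below the diagonal are counted by C_n; here n = 14. So P = C_14 = 2674440.
Sub-diagonal monotone paths from (0,0) to (15,15) biject with Dyck paths of semilength 15, giving C_15. So Q = C_15 = 9694845.
The number of triangulations of a 15-gon is the Catalan number C_13 (index = sides − 2). So R = C_13 = 742900.
P + Q − R = 2674440 + 9694845 − 742900 = 11626385.

11626385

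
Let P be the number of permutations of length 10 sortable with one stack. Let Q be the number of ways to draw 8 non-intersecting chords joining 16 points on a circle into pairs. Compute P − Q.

15366

Stack-sortable permutations are exactly the 231-avoiding ones, counted by C_n; here n = 10. So P = C_10 = 16796.
Non-crossing perfect matchings of 2n points on a circle are counted by C_n; with 16 points, n = 8. So Q = C_8 = 1430.
P − Q = 16796 − 1430 = 15366.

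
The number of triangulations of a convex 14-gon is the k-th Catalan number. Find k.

The number of triangulations of a 14-gon is the Catalan number C_12 (index = sides − 2).

12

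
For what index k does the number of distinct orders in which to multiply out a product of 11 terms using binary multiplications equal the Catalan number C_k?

10

Bracketing 11 factors into binary products is counted by C_{11−1} = C_10.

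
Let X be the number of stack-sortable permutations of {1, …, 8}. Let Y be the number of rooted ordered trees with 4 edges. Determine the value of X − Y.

Stack-sortable permutations are exactly the 231-avoiding ones, counted by C_n; here n = 8. So X = C_8 = 1430.
A rooted plane tree with 4 edges has 5 nodes, and the count is C_4. So Y = C_4 = 14.
X − Y = 1430 − 14 = 1416.

1416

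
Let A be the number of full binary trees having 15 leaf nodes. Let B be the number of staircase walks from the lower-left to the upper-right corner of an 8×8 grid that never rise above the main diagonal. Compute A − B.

2673010

A full binary tree with L leaves has L−1 internal nodes and is counted by C_{L−1}; L = 15 gives C_14. So A = C_14 = 2674440.
Monotone paths in an n×n grid that stay weakly below the diagonal are counted by C_n; here n = 8. So B = C_8 = 1430.
A − B = 2674440 − 1430 = 2673010.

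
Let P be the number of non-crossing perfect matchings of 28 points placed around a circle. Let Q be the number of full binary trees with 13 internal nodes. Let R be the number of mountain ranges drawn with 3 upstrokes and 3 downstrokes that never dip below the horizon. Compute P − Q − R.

Pairing 28 circle points by 14 non-crossing chords gives C_14 matchings. So P = C_14 = 2674440.
The number of full binary trees on 13 internal nodes is the Catalan number C_13. So Q = C_13 = 742900.
A Dyck path with 3 up-steps and 3 down-steps has semilength 3, so there are C_3 of them. So R = C_3 = 5.
P − Q − R = 2674440 − 742900 − 5 = 1931535.

1931535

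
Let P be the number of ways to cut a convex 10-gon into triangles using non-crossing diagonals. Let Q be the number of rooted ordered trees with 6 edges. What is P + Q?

1562

Triangulations of a convex m-gon are counted by C_{m−2}; with m = 10 this is C_8. So P = C_8 = 1430.
Rooted ordered trees with n edges are counted by C_n; here n = 6. So Q = C_6 = 132.
P + Q = 1430 + 132 = 1562.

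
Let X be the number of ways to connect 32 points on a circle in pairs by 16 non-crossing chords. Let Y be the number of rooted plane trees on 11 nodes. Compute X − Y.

Pairing 32 circle points by 16 non-crossing chords gives C_16 matchings. So X = C_16 = 35357670.
A rooted plane tree on 11 nodes has 10 edges, and such trees are counted by C_10. So Y = C_10 = 16796.
X − Y = 35357670 − 16796 = 35340874.

35340874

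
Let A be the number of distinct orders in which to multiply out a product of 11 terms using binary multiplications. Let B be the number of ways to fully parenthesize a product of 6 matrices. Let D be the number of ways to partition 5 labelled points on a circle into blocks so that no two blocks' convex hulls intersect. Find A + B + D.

16880

Bracketing 11 factors into binary products is counted by C_{11−1} = C_10. So A = C_10 = 16796.
Parenthesizations of m factors correspond to full binary trees with m leaves, counted by C_{m−1}; m = 6 gives C_5. So B = C_5 = 42.
The non-crossing partitions of [5] form a lattice of size C_5. So D = C_5 = 42.
A + B + D = 16796 + 42 + 42 = 16880.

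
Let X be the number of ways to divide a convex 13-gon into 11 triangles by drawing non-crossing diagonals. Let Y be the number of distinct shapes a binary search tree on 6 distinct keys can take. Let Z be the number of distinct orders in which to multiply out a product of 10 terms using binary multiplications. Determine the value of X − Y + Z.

Triangulations of a convex m-gon are counted by C_{m−2}; with m = 13 this is C_11. So X = C_11 = 58786.
There are C_n binary search tree shapes on n keys; with n = 6 that is C_6. So Y = C_6 = 132.
Ways to associate a product of 10 factors correspond to binary trees on 10 leaves, so the count is C_9. So Z = C_9 = 4862.
X − Y + Z = 58786 − 132 + 4862 = 63516.

63516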